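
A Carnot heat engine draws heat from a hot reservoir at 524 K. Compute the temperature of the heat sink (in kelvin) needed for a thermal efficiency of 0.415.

From η = 1 − T_C/T_H, T_C = T_H·(1 − η) = 524.00 × (1 − 0.415) = 307 K.

T_C ≈ 307 K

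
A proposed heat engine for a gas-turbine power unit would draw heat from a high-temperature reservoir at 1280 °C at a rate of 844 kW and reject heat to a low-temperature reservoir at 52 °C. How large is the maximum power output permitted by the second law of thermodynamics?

T_H = 1280 °C → 1280 + 273.15 = 1553.15 K.
T_C = 52 °C → 52 + 273.15 = 325.15 K.
The second-law ceiling is the Carnot efficiency, η_max = 1 − T_C/T_H = 1 − 325.15/1553.15 = 0.7907.
W_max = η_max · Q_H = 0.7907 × 844 = 667 kW.

Ẇ_max ≈ 667 kW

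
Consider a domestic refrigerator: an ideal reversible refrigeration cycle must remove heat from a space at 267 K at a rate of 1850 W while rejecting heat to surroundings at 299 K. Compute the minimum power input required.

The reversible coefficient of performance is COP_R = T_C/(T_H − T_C) = 267.00/32.00 = 8.3438.
W = Q_C/COP_R = 1850/8.3438 = 221.7 W.

Ẇ_in ≈ 221.7 W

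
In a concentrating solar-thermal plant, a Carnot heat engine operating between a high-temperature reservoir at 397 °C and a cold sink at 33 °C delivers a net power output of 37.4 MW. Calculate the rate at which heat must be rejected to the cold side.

T_H = 397 °C → 397 + 273.15 = 670.15 K.
T_C = 33 °C → 33 + 273.15 = 306.15 K.
Since the cycle is reversible, η = 1 − T_C/T_H = 1 − 306.15/670.15 = 0.5432.
Since Q_C/Q_H = T_C/T_H and Q_H = W/η, Q_C = W·T_C/(T_H − T_C) = 37.4 × 306.15/364.00 = 31.5 MW.

Q̇_C ≈ 31.5 MW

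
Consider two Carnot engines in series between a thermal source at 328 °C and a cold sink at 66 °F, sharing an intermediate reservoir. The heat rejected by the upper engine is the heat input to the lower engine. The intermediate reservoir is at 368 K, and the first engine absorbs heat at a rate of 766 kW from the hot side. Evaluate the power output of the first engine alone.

Ẇ₁ ≈ 297 kW

T_H = 328 °C → 328 + 273.15 = 601.15 K.
T_C = 66 °F → (66 − 32) × 5/9 = 18.89 °C = 292.04 K.
First-stage efficiency η₁ = 1 − T_m/T_H = 1 − 368.00/601.15 = 0.3878.
W₁ = η₁·Q_H = 0.3878 × 766 = 297 kW.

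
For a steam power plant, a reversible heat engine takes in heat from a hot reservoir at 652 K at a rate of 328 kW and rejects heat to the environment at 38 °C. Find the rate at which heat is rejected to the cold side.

Q̇_C ≈ 157 kW

T_C = 38 °C → 38 + 273.15 = 311.15 K.
Since the cycle is reversible, η = 1 − T_C/T_H = 1 − 311.15/652.00 = 0.5228.
For a reversible cycle Q_C/Q_H = T_C/T_H, so Q_C = 328 × 311.15/652.00 = 157 kW.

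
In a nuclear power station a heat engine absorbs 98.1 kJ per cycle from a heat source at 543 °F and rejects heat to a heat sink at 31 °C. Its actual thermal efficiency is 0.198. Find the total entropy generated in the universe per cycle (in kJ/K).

ΔS_univ ≈ 0.0826 kJ/K

T_H = 543 °F → (543 − 32) × 5/9 = 283.89 °C = 557.04 K.
T_C = 31 °C → 31 + 273.15 = 304.15 K.
W = η·Q_H = 0.198 × 98.1 = 19.42 kJ, so Q_C = Q_H − W = 78.68 kJ.
Entropy balance on the reservoirs: −Q_H/T_H = -0.1761 kJ/K, +Q_C/T_C = 0.2587 kJ/K.
ΔS_univ = −Q_H/T_H + Q_C/T_C = 0.0826 kJ/K (> 0, since η = 0.198 < η_Carnot = 0.454).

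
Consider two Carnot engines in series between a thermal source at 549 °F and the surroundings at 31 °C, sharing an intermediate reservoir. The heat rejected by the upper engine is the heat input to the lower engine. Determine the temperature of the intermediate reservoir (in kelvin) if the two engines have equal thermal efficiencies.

T_m ≈ 413 K

T_H = 549 °F → (549 − 32) × 5/9 = 287.22 °C = 560.37 K.
T_C = 31 °C → 31 + 273.15 = 304.15 K.
Equal efficiencies require 1 − T_m/T_H = 1 − T_C/T_m, i.e. T_m/T_H = T_C/T_m, so T_m = √(T_H·T_C) = √(560.37 × 304.15) = 413 K.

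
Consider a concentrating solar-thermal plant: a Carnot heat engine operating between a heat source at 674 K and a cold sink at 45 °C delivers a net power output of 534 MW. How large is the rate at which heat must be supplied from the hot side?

T_C = 45 °C → 45 + 273.15 = 318.15 K.
For a reversible engine, η = 1 − T_C/T_H = 1 − 318.15/674.00 = 0.5280.
Q_H = W/η = 534/0.5280 = 1010 MW.

Q̇_H ≈ 1010 MW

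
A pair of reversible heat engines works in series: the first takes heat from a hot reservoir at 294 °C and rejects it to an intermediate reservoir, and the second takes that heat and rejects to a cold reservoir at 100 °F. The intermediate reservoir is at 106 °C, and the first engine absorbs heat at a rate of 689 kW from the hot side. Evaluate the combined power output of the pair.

Ẇ_total ≈ 311 kW

T_H = 294 °C → 294 + 273.15 = 567.15 K.
T_C = 100 °F → (100 − 32) × 5/9 = 37.78 °C = 310.93 K.
Two reversible stages in series are equivalent to a single Carnot engine between T_H and T_C, so η_total = 1 − T_C/T_H = 1 − 310.93/567.15 = 0.4518.
W_total = η_total · Q_H = 0.4518 × 689 = 311 kW.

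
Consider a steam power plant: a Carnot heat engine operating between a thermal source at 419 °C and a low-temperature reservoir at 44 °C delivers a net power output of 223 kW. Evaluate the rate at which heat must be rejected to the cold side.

Q̇_C ≈ 189 kW

T_H = 419 °C → 419 + 273.15 = 692.15 K.
T_C = 44 °C → 44 + 273.15 = 317.15 K.
Since the cycle is reversible, η = 1 − T_C/T_H = 1 − 317.15/692.15 = 0.5418.
Since Q_C/Q_H = T_C/T_H and Q_H = W/η, Q_C = W·T_C/(T_H − T_C) = 223 × 317.15/375.00 = 189 kW.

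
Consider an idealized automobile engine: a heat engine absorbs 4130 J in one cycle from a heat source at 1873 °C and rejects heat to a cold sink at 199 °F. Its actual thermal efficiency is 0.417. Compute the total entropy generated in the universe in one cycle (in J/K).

ΔS_univ ≈ 4.66 J/K

T_H = 1873 °C → 1873 + 273.15 = 2146.15 K.
T_C = 199 °F → (199 − 32) × 5/9 = 92.78 °C = 365.93 K.
W = η·Q_H = 0.417 × 4130 = 1722 J, so Q_C = Q_H − W = 2408 J.
Reservoir entropy changes: ΔS_H = −Q_H/T_H = −4130/2146.15 = -1.924 J/K and ΔS_C = +Q_C/T_C = 2408/365.93 = 6.580 J/K.
ΔS_univ = −Q_H/T_H + Q_C/T_C = 4.66 J/K (> 0, since η = 0.417 < η_Carnot = 0.829).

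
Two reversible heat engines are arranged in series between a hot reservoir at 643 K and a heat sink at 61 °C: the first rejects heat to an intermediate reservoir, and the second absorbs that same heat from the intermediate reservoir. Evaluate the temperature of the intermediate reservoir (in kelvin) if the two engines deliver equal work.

T_C = 61 °C → 61 + 273.15 = 334.15 K.
For reversible stages Q_m = Q_H·(T_m/T_H). Setting W₁ = Q_H(1 − T_m/T_H) equal to W₂ = Q_m(1 − T_C/T_m) = Q_H·(T_m − T_C)/T_H gives T_H − T_m = T_m − T_C, so T_m = (T_H + T_C)/2 = (643.00 + 334.15)/2 = 489 K.

T_m ≈ 489 K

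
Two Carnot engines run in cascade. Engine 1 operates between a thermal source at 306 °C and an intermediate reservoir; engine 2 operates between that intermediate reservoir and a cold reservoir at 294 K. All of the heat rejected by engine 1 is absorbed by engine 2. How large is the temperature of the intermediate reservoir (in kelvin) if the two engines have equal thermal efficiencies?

T_m ≈ 412.6 K

T_H = 306 °C → 306 + 273.15 = 579.15 K.
Equal efficiencies require 1 − T_m/T_H = 1 − T_C/T_m, i.e. T_m/T_H = T_C/T_m, so T_m = √(T_H·T_C) = √(579.15 × 294.00) = 412.6 K.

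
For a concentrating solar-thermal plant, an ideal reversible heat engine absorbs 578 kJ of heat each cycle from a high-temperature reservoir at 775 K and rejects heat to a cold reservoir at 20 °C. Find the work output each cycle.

T_C = 20 °C → 20 + 273.15 = 293.15 K.
The Carnot efficiency is η = 1 − T_C/T_H = 1 − 293.15/775.00 = 0.6217.
W = η·Q_H = 0.6217 × 578 = 359.4 kJ.

W ≈ 359.4 kJ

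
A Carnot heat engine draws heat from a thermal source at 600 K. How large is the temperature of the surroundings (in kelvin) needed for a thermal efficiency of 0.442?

From η = 1 − T_C/T_H, T_C = T_H·(1 − η) = 600.00 × (1 − 0.442) = 335 K.

T_C ≈ 335 K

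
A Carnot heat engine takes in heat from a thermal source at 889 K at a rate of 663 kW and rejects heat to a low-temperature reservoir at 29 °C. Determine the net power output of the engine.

T_C = 29 °C → 29 + 273.15 = 302.15 K.
For a reversible engine, η = 1 − T_C/T_H = 1 − 302.15/889.00 = 0.6601.
W = η·Q_H = 0.6601 × 663 = 438 kW.

Ẇ ≈ 438 kW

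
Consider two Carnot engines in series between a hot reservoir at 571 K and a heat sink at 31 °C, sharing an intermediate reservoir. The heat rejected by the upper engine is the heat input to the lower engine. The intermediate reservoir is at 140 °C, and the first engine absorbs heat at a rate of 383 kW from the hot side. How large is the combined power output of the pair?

Ẇ_total ≈ 179 kW

T_C = 31 °C → 31 + 273.15 = 304.15 K.
Two reversible stages in series are equivalent to a single Carnot engine between T_H and T_C, so η_total = 1 − T_C/T_H = 1 − 304.15/571.00 = 0.4673.
W_total = η_total · Q_H = 0.4673 × 383 = 179 kW.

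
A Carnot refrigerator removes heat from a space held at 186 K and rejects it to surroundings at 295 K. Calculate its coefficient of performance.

COP_R ≈ 1.706

The reversible coefficient of performance is COP_R = T_C/(T_H − T_C) = 186.00/(295.00 − 186.00) = 1.706.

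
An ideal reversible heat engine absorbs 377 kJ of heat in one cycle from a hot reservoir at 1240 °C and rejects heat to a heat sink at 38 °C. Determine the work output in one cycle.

W ≈ 299 kJ

T_H = 1240 °C → 1240 + 273.15 = 1513.15 K.
T_C = 38 °C → 38 + 273.15 = 311.15 K.
Carnot efficiency: η = 1 − T_C/T_H = 1 − 311.15/1513.15 = 0.7944.
W = η·Q_H = 0.7944 × 377 = 299 kJ.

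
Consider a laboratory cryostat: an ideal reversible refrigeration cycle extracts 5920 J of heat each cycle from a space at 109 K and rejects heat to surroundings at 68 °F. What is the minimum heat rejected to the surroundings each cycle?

T_H = 68 °F → (68 − 32) × 5/9 = 20.00 °C = 293.15 K.
For a reversible cycle Q_H/Q_C = T_H/T_C, so Q_H = Q_C·T_H/T_C = 5920 × 293.15/109.00 = 15920 J.

Q_H ≈ 15920 J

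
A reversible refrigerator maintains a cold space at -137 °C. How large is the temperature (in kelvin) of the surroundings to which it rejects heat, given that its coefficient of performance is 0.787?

T_H ≈ 309.1 K

T_C = -137 °C → -137 + 273.15 = 136.15 K.
COP_R = T_C/(T_H − T_C) ⇒ T_H = T_C·(1 + 1/COP_R) = 136.15 × (1 + 1/0.787) = 309.1 K.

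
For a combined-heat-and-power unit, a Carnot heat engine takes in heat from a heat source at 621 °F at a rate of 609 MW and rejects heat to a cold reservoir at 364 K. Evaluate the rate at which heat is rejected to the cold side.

T_H = 621 °F → (621 − 32) × 5/9 = 327.22 °C = 600.37 K.
Carnot efficiency: η = 1 − T_C/T_H = 1 − 364.00/600.37 = 0.3937.
For a reversible cycle Q_C/Q_H = T_C/T_H, so Q_C = 609 × 364.00/600.37 = 369 MW.

Q̇_C ≈ 369 MW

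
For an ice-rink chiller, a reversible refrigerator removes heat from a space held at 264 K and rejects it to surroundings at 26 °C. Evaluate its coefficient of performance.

COP_R ≈ 7.51

T_H = 26 °C → 26 + 273.15 = 299.15 K.
The reversible coefficient of performance is COP_R = T_C/(T_H − T_C) = 264.00/(299.15 − 264.00) = 7.51.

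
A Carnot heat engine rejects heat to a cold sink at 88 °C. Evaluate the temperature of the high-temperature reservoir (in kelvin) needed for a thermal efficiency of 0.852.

T_C = 88 °C → 88 + 273.15 = 361.15 K.
From η = 1 − T_C/T_H, solving for T_H gives T_H = T_C/(1 − η) = 361.15/(1 − 0.852) = 2440 K.

T_H ≈ 2440 K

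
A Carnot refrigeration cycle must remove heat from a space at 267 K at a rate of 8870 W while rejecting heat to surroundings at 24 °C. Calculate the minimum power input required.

Ẇ_in ≈ 1002 W

T_H = 24 °C → 24 + 273.15 = 297.15 K.
The reversible coefficient of performance is COP_R = T_C/(T_H − T_C) = 267.00/30.15 = 8.8557.
W = Q_C/COP_R = 8870/8.8557 = 1002 W.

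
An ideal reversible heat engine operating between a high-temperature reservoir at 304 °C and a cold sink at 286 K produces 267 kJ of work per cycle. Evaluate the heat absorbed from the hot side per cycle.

T_H = 304 °C → 304 + 273.15 = 577.15 K.
For a reversible engine, η = 1 − T_C/T_H = 1 − 286.00/577.15 = 0.5045.
Q_H = W/η = 267/0.5045 = 529 kJ.

Q_H ≈ 529 kJ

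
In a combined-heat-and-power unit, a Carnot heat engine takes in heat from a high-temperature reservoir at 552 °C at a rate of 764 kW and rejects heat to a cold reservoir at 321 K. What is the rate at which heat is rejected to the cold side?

T_H = 552 °C → 552 + 273.15 = 825.15 K.
Since the cycle is reversible, η = 1 − T_C/T_H = 1 − 321.00/825.15 = 0.6110.
For a reversible cycle Q_C/Q_H = T_C/T_H, so Q_C = 764 × 321.00/825.15 = 297.2 kW.

Q̇_C ≈ 297.2 kW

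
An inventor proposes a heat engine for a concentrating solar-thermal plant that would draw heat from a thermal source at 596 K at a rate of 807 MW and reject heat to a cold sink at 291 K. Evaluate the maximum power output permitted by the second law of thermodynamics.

Ẇ_max ≈ 413 MW

The second-law ceiling is the Carnot efficiency, η_max = 1 − T_C/T_H = 1 − 291.00/596.00 = 0.5117.
W_max = η_max · Q_H = 0.5117 × 807 = 413 MW.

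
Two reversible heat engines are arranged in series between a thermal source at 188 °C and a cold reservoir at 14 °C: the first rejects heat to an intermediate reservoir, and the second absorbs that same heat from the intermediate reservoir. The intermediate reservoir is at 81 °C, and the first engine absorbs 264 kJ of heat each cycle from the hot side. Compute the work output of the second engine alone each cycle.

T_H = 188 °C → 188 + 273.15 = 461.15 K.
T_C = 14 °C → 14 + 273.15 = 287.15 K.
T_m = 81 °C → 81 + 273.15 = 354.15 K.
Heat entering the second stage: Q_m = Q_H·(T_m/T_H) = 264 × 354.15/461.15 = 202.7 kJ.
Second-stage efficiency η₂ = 1 − T_C/T_m = 1 − 287.15/354.15 = 0.1892, so W₂ = η₂·Q_m = 38.36 kJ.

W₂ ≈ 38.36 kJ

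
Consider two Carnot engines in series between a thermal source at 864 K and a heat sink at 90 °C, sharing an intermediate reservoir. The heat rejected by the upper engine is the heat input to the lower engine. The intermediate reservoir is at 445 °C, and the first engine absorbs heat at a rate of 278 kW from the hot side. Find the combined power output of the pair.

T_C = 90 °C → 90 + 273.15 = 363.15 K.
Two reversible stages in series are equivalent to a single Carnot engine between T_H and T_C, so η_total = 1 − T_C/T_H = 1 − 363.15/864.00 = 0.5797.
W_total = η_total · Q_H = 0.5797 × 278 = 161 kW.

Ẇ_total ≈ 161 kW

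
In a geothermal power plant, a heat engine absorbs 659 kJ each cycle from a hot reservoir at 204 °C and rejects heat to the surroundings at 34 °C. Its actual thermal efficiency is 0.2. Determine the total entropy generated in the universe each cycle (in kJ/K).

T_H = 204 °C → 204 + 273.15 = 477.15 K.
T_C = 34 °C → 34 + 273.15 = 307.15 K.
W = η·Q_H = 0.2 × 659 = 131.8 kJ, so Q_C = Q_H − W = 527.2 kJ.
Entropy balance on the reservoirs: −Q_H/T_H = -1.381 kJ/K, +Q_C/T_C = 1.716 kJ/K.
ΔS_univ = −Q_H/T_H + Q_C/T_C = 0.335 kJ/K (> 0, since η = 0.2 < η_Carnot = 0.356).

ΔS_univ ≈ 0.335 kJ/K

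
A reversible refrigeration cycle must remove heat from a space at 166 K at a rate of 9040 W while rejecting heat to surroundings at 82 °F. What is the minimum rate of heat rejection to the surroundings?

Q̇_H ≈ 16390 W

T_H = 82 °F → (82 − 32) × 5/9 = 27.78 °C = 300.93 K.
For a reversible cycle Q_H/Q_C = T_H/T_C, so Q_H = Q_C·T_H/T_C = 9040 × 300.93/166.00 = 16390 W.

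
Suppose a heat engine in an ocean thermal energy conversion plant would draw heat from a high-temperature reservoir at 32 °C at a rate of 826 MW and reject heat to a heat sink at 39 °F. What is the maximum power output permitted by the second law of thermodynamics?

Ẇ_max ≈ 76.1 MW

T_H = 32 °C → 32 + 273.15 = 305.15 K.
T_C = 39 °F → (39 − 32) × 5/9 = 3.89 °C = 277.04 K.
By the Carnot theorem, η_max = 1 − T_C/T_H = 1 − 277.04/305.15 = 0.0921.
W_max = η_max · Q_H = 0.0921 × 826 = 76.1 MW.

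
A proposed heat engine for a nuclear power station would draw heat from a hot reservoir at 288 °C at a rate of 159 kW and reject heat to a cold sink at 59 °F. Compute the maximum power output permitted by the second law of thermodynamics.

Ẇ_max ≈ 77.35 kW

T_H = 288 °C → 288 + 273.15 = 561.15 K.
T_C = 59 °F → (59 − 32) × 5/9 = 15.00 °C = 288.15 K.
The upper bound on efficiency is η_max = 1 − T_C/T_H = 1 − 288.15/561.15 = 0.4865.
W_max = η_max · Q_H = 0.4865 × 159 = 77.35 kW.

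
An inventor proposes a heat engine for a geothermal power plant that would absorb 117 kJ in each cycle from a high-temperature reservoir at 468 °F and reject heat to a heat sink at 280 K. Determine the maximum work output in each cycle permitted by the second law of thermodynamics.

T_H = 468 °F → (468 − 32) × 5/9 = 242.22 °C = 515.37 K.
The second-law ceiling is the Carnot efficiency, η_max = 1 − T_C/T_H = 1 − 280.00/515.37 = 0.4567.
W_max = η_max · Q_H = 0.4567 × 117 = 53.4 kJ.

W_max ≈ 53.4 kJ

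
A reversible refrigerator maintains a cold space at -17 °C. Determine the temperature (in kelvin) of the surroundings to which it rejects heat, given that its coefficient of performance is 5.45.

T_H ≈ 303.1 K

T_C = -17 °C → -17 + 273.15 = 256.15 K.
COP_R = T_C/(T_H − T_C) ⇒ T_H = T_C·(1 + 1/COP_R) = 256.15 × (1 + 1/5.45) = 303.1 K.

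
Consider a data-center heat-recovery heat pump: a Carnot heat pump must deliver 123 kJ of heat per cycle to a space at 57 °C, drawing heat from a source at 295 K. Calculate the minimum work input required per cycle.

T_H = 57 °C → 57 + 273.15 = 330.15 K.
Reversible heating COP: COP_HP = T_H/(T_H − T_C) = 330.15/35.15 = 9.3926.
W = Q_H/COP_HP = 123/9.3926 = 13.10 kJ.

W_in ≈ 13.10 kJ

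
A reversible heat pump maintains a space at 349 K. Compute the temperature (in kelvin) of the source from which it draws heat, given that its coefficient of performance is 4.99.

COP_HP = T_H/(T_H − T_C) ⇒ T_C = T_H·(COP_HP − 1)/COP_HP = 349.00 × (4.99 − 1)/4.99 = 279 K.

T_C ≈ 279 K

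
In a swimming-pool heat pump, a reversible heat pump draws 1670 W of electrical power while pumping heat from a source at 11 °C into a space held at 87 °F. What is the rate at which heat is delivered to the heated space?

Q̇_H ≈ 25900 W

T_H = 87 °F → (87 − 32) × 5/9 = 30.56 °C = 303.71 K.
T_C = 11 °C → 11 + 273.15 = 284.15 K.
The Carnot heat-pump COP is COP_HP = T_H/(T_H − T_C) = 303.71/19.56 = 15.5304.
Q_H = COP_HP · W = 15.5304 × 1670 = 25900 W.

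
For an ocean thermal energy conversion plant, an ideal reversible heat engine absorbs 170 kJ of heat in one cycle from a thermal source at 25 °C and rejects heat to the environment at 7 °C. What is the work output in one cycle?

W ≈ 10.3 kJ

T_H = 25 °C → 25 + 273.15 = 298.15 K.
T_C = 7 °C → 7 + 273.15 = 280.15 K.
Since the cycle is reversible, η = 1 − T_C/T_H = 1 − 280.15/298.15 = 0.0604.
W = η·Q_H = 0.0604 × 170 = 10.3 kJ.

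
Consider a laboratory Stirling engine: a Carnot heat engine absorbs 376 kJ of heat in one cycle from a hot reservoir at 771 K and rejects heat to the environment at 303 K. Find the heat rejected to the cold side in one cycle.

The Carnot efficiency is η = 1 − T_C/T_H = 1 − 303.00/771.00 = 0.6070.
For a reversible cycle Q_C/Q_H = T_C/T_H, so Q_C = 376 × 303.00/771.00 = 148 kJ.

Q_C ≈ 148 kJ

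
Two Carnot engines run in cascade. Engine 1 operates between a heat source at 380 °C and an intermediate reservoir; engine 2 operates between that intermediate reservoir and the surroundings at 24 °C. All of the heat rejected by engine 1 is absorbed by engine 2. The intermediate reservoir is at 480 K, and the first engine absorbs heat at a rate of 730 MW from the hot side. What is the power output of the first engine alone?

Ẇ₁ ≈ 194 MW

T_H = 380 °C → 380 + 273.15 = 653.15 K.
T_C = 24 °C → 24 + 273.15 = 297.15 K.
First-stage efficiency η₁ = 1 − T_m/T_H = 1 − 480.00/653.15 = 0.2651.
W₁ = η₁·Q_H = 0.2651 × 730 = 194 MW.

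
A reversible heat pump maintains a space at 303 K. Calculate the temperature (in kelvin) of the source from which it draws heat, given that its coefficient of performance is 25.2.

T_C ≈ 291 K

COP_HP = T_H/(T_H − T_C) ⇒ T_C = T_H·(COP_HP − 1)/COP_HP = 303.00 × (25.2 − 1)/25.2 = 291 K.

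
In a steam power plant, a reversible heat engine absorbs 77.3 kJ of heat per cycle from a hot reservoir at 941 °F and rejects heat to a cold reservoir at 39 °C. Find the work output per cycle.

W ≈ 46.3 kJ

T_H = 941 °F → (941 − 32) × 5/9 = 505.00 °C = 778.15 K.
T_C = 39 °C → 39 + 273.15 = 312.15 K.
For a reversible engine, η = 1 − T_C/T_H = 1 − 312.15/778.15 = 0.5989.
W = η·Q_H = 0.5989 × 77.3 = 46.3 kJ.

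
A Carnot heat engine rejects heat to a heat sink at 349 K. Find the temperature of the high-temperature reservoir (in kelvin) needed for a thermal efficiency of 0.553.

T_H ≈ 781 K

From η = 1 − T_C/T_H, solving for T_H gives T_H = T_C/(1 − η) = 349.00/(1 − 0.553) = 781 K.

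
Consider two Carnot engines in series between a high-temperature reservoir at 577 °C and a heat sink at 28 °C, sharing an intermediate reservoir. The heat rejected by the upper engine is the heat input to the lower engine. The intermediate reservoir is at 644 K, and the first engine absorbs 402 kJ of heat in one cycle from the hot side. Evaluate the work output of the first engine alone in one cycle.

W₁ ≈ 97.48 kJ

T_H = 577 °C → 577 + 273.15 = 850.15 K.
T_C = 28 °C → 28 + 273.15 = 301.15 K.
First-stage efficiency η₁ = 1 − T_m/T_H = 1 − 644.00/850.15 = 0.2425.
W₁ = η₁·Q_H = 0.2425 × 402 = 97.48 kJ.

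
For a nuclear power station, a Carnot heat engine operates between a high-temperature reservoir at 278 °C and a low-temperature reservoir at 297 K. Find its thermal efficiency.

η ≈ 0.461

T_H = 278 °C → 278 + 273.15 = 551.15 K.
Carnot efficiency: η = 1 − T_C/T_H = 1 − 297.00/551.15 = 0.461.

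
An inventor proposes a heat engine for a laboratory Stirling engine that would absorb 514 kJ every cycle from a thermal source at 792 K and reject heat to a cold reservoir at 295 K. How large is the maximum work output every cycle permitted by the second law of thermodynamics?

W_max ≈ 323 kJ

By the Carnot theorem, η_max = 1 − T_C/T_H = 1 − 295.00/792.00 = 0.6275.
W_max = η_max · Q_H = 0.6275 × 514 = 323 kJ.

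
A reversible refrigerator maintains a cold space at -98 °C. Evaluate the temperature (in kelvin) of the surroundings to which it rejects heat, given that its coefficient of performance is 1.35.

T_C = -98 °C → -98 + 273.15 = 175.15 K.
COP_R = T_C/(T_H − T_C) ⇒ T_H = T_C·(1 + 1/COP_R) = 175.15 × (1 + 1/1.35) = 305 K.

T_H ≈ 305 K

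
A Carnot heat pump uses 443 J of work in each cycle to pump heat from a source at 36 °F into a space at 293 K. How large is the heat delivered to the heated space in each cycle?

Q_H ≈ 7360 J

T_C = 36 °F → (36 − 32) × 5/9 = 2.22 °C = 275.37 K.
For a reversible heat pump, COP_HP = T_H/(T_H − T_C) = 293.00/17.63 = 16.6215.
Q_H = COP_HP · W = 16.6215 × 443 = 7360 J.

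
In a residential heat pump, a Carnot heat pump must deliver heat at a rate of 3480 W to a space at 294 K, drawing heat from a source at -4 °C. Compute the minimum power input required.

Ẇ_in ≈ 294.1 W

T_C = -4 °C → -4 + 273.15 = 269.15 K.
COP_HP = T_H/(T_H − T_C) = 294.00/24.85 = 11.8310.
W = Q_H/COP_HP = 3480/11.8310 = 294.1 W.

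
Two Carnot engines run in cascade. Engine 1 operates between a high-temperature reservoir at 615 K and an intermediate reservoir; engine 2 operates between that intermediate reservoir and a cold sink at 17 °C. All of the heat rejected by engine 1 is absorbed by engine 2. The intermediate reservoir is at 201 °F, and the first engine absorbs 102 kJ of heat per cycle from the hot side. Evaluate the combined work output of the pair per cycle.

W_total ≈ 53.9 kJ

T_C = 17 °C → 17 + 273.15 = 290.15 K.
Two reversible stages in series are equivalent to a single Carnot engine between T_H and T_C, so η_total = 1 − T_C/T_H = 1 − 290.15/615.00 = 0.5282.
W_total = η_total · Q_H = 0.5282 × 102 = 53.9 kJ.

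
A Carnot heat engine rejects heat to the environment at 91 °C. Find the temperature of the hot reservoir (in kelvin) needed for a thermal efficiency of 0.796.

T_H ≈ 1790 K

T_C = 91 °C → 91 + 273.15 = 364.15 K.
From η = 1 − T_C/T_H, solving for T_H gives T_H = T_C/(1 − η) = 364.15/(1 − 0.796) = 1790 K.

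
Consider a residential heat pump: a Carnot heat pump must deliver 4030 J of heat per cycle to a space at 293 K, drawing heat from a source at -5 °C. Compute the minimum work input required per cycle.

W_in ≈ 342 J

T_C = -5 °C → -5 + 273.15 = 268.15 K.
COP_HP = T_H/(T_H − T_C) = 293.00/24.85 = 11.7907.
W = Q_H/COP_HP = 4030/11.7907 = 342 J.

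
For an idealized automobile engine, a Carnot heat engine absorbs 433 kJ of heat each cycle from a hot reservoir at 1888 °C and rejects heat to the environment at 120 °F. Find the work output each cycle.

W ≈ 368.5 kJ

T_H = 1888 °C → 1888 + 273.15 = 2161.15 K.
T_C = 120 °F → (120 − 32) × 5/9 = 48.89 °C = 322.04 K.
Carnot efficiency: η = 1 − T_C/T_H = 1 − 322.04/2161.15 = 0.8510.
W = η·Q_H = 0.8510 × 433 = 368.5 kJ.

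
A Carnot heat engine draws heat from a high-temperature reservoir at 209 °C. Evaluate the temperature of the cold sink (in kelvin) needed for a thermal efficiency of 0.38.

T_H = 209 °C → 209 + 273.15 = 482.15 K.
From η = 1 − T_C/T_H, T_C = T_H·(1 − η) = 482.15 × (1 − 0.38) = 298.9 K.

T_C ≈ 298.9 K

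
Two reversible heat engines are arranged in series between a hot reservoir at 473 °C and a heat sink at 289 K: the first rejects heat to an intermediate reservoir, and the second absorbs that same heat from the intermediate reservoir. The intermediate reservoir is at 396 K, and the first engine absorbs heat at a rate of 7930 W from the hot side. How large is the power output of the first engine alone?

Ẇ₁ ≈ 3721 W

T_H = 473 °C → 473 + 273.15 = 746.15 K.
First-stage efficiency η₁ = 1 − T_m/T_H = 1 − 396.00/746.15 = 0.4693.
W₁ = η₁·Q_H = 0.4693 × 7930 = 3721 W.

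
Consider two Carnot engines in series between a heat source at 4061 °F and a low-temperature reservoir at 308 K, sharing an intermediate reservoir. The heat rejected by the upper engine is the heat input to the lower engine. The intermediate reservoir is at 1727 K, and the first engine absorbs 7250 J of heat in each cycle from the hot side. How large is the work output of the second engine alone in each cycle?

W₂ ≈ 4096 J

T_H = 4061 °F → (4061 − 32) × 5/9 = 2238.33 °C = 2511.48 K.
Heat entering the second stage: Q_m = Q_H·(T_m/T_H) = 7250 × 1727.00/2511.48 = 4985 J.
Second-stage efficiency η₂ = 1 − T_C/T_m = 1 − 308.00/1727.00 = 0.8217, so W₂ = η₂·Q_m = 4096 J.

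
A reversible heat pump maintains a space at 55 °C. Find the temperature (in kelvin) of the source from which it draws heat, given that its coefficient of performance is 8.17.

T_H = 55 °C → 55 + 273.15 = 328.15 K.
COP_HP = T_H/(T_H − T_C) ⇒ T_C = T_H·(COP_HP − 1)/COP_HP = 328.15 × (8.17 − 1)/8.17 = 288 K.

T_C ≈ 288 K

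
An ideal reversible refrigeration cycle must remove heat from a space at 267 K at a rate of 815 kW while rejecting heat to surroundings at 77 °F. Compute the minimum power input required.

T_H = 77 °F → (77 − 32) × 5/9 = 25.00 °C = 298.15 K.
For a reversible refrigerator, COP_R = T_C/(T_H − T_C) = 267.00/31.15 = 8.5714.
W = Q_C/COP_R = 815/8.5714 = 95.1 kW.

Ẇ_in ≈ 95.1 kW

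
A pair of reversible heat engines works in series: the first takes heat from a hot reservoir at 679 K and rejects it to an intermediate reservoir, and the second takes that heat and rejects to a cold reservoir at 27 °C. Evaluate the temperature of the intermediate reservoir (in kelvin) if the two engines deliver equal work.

T_C = 27 °C → 27 + 273.15 = 300.15 K.
For reversible stages Q_m = Q_H·(T_m/T_H). Setting W₁ = Q_H(1 − T_m/T_H) equal to W₂ = Q_m(1 − T_C/T_m) = Q_H·(T_m − T_C)/T_H gives T_H − T_m = T_m − T_C, so T_m = (T_H + T_C)/2 = (679.00 + 300.15)/2 = 490 K.

T_m ≈ 490 K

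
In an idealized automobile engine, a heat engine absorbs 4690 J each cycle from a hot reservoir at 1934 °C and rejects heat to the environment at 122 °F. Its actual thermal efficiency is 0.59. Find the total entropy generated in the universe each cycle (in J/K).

T_H = 1934 °C → 1934 + 273.15 = 2207.15 K.
T_C = 122 °F → (122 − 32) × 5/9 = 50.00 °C = 323.15 K.
W = η·Q_H = 0.59 × 4690 = 2767 J, so Q_C = Q_H − W = 1923 J.
Reservoir entropy changes: ΔS_H = −Q_H/T_H = −4690/2207.15 = -2.125 J/K and ΔS_C = +Q_C/T_C = 1923/323.15 = 5.950 J/K.
ΔS_univ = −Q_H/T_H + Q_C/T_C = 3.826 J/K (> 0, since η = 0.59 < η_Carnot = 0.854).

ΔS_univ ≈ 3.826 J/K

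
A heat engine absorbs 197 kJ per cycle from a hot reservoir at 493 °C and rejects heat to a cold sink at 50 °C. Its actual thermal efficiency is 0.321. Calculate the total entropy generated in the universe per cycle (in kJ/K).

T_H = 493 °C → 493 + 273.15 = 766.15 K.
T_C = 50 °C → 50 + 273.15 = 323.15 K.
W = η·Q_H = 0.321 × 197 = 63.24 kJ, so Q_C = Q_H − W = 133.8 kJ.
Reservoir entropy changes: ΔS_H = −Q_H/T_H = −197/766.15 = -0.2571 kJ/K and ΔS_C = +Q_C/T_C = 133.8/323.15 = 0.4139 kJ/K.
ΔS_univ = −Q_H/T_H + Q_C/T_C = 0.157 kJ/K (> 0, since η = 0.321 < η_Carnot = 0.578).

ΔS_univ ≈ 0.157 kJ/K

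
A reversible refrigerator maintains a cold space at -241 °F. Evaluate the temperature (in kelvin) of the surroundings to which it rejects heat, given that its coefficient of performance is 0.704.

T_C = -241 °F → (-241 − 32) × 5/9 = -151.67 °C = 121.48 K.
COP_R = T_C/(T_H − T_C) ⇒ T_H = T_C·(1 + 1/COP_R) = 121.48 × (1 + 1/0.704) = 294 K.

T_H ≈ 294 K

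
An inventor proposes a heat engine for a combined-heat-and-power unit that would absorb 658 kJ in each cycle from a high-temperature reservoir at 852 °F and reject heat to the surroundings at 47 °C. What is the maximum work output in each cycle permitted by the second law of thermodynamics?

T_H = 852 °F → (852 − 32) × 5/9 = 455.56 °C = 728.71 K.
T_C = 47 °C → 47 + 273.15 = 320.15 K.
The second-law ceiling is the Carnot efficiency, η_max = 1 − T_C/T_H = 1 − 320.15/728.71 = 0.5607.
W_max = η_max · Q_H = 0.5607 × 658 = 368.9 kJ.

W_max ≈ 368.9 kJ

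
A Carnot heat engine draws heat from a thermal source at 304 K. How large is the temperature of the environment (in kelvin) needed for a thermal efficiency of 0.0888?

From η = 1 − T_C/T_H, T_C = T_H·(1 − η) = 304.00 × (1 − 0.0888) = 277.0 K.

T_C ≈ 277.0 K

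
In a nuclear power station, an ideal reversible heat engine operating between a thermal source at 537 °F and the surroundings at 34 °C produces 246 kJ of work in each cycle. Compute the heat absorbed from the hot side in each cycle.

T_H = 537 °F → (537 − 32) × 5/9 = 280.56 °C = 553.71 K.
T_C = 34 °C → 34 + 273.15 = 307.15 K.
Carnot efficiency: η = 1 − T_C/T_H = 1 − 307.15/553.71 = 0.4453.
Q_H = W/η = 246/0.4453 = 552.5 kJ.

Q_H ≈ 552.5 kJ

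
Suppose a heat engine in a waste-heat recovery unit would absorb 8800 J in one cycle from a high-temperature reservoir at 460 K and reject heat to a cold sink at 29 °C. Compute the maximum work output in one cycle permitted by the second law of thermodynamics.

T_C = 29 °C → 29 + 273.15 = 302.15 K.
The upper bound on efficiency is η_max = 1 − T_C/T_H = 1 − 302.15/460.00 = 0.3432.
W_max = η_max · Q_H = 0.3432 × 8800 = 3020 J.

W_max ≈ 3020 J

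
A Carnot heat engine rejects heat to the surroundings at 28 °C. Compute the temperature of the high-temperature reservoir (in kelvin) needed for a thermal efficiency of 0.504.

T_H ≈ 607 K

T_C = 28 °C → 28 + 273.15 = 301.15 K.
From η = 1 − T_C/T_H, solving for T_H gives T_H = T_C/(1 − η) = 301.15/(1 − 0.504) = 607 K.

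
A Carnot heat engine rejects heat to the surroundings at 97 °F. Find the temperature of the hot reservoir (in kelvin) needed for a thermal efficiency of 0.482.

T_C = 97 °F → (97 − 32) × 5/9 = 36.11 °C = 309.26 K.
From η = 1 − T_C/T_H, solving for T_H gives T_H = T_C/(1 − η) = 309.26/(1 − 0.482) = 597 K.

T_H ≈ 597 K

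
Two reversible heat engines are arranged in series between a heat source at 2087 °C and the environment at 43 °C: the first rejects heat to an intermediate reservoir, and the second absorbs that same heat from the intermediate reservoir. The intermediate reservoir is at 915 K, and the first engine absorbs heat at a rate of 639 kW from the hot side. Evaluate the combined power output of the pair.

Ẇ_total ≈ 553.4 kW

T_H = 2087 °C → 2087 + 273.15 = 2360.15 K.
T_C = 43 °C → 43 + 273.15 = 316.15 K.
Two reversible stages in series are equivalent to a single Carnot engine between T_H and T_C, so η_total = 1 − T_C/T_H = 1 − 316.15/2360.15 = 0.8660.
W_total = η_total · Q_H = 0.8660 × 639 = 553.4 kW.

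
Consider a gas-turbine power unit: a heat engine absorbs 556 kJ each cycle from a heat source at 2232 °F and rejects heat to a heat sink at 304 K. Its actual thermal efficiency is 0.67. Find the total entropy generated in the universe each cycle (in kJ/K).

ΔS_univ ≈ 0.2317 kJ/K

T_H = 2232 °F → (2232 − 32) × 5/9 = 1222.22 °C = 1495.37 K.
W = η·Q_H = 0.67 × 556 = 372.5 kJ, so Q_C = Q_H − W = 183.5 kJ.
The hot reservoir loses entropy Q_H/T_H = 556/1495.37 = 0.3718 kJ/K; the cold reservoir gains Q_C/T_C = 183.5/304.00 = 0.6036 kJ/K.
ΔS_univ = −Q_H/T_H + Q_C/T_C = 0.2317 kJ/K (> 0, since η = 0.67 < η_Carnot = 0.797).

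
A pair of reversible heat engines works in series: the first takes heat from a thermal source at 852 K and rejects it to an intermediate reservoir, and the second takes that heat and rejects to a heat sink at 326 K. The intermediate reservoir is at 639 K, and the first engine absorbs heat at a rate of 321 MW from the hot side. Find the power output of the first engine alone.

First-stage efficiency η₁ = 1 − T_m/T_H = 1 − 639.00/852.00 = 0.2500.
W₁ = η₁·Q_H = 0.2500 × 321 = 80.2 MW.

Ẇ₁ ≈ 80.2 MW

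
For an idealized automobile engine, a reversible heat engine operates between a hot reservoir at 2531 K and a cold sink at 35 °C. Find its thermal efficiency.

T_C = 35 °C → 35 + 273.15 = 308.15 K.
Since the cycle is reversible, η = 1 − T_C/T_H = 1 − 308.15/2531.00 = 0.878.

η ≈ 0.878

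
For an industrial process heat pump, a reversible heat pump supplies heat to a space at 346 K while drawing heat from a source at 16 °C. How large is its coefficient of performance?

T_C = 16 °C → 16 + 273.15 = 289.15 K.
For a reversible heat pump, COP_HP = T_H/(T_H − T_C) = 346.00/(346.00 − 289.15) = 6.09.

COP_HP ≈ 6.09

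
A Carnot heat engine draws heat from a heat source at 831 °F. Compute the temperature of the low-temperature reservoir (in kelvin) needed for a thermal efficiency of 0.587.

T_C ≈ 296 K

T_H = 831 °F → (831 − 32) × 5/9 = 443.89 °C = 717.04 K.
From η = 1 − T_C/T_H, T_C = T_H·(1 − η) = 717.04 × (1 − 0.587) = 296 K.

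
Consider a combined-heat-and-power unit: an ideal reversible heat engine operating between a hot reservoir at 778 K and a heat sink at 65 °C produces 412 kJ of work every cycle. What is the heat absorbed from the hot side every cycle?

Q_H ≈ 729 kJ

T_C = 65 °C → 65 + 273.15 = 338.15 K.
η_rev = 1 − T_C/T_H = 1 − 338.15/778.00 = 0.5654.
Q_H = W/η = 412/0.5654 = 729 kJ.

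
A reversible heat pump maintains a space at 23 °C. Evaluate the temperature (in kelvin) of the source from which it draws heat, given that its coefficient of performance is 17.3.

T_C ≈ 279 K

T_H = 23 °C → 23 + 273.15 = 296.15 K.
COP_HP = T_H/(T_H − T_C) ⇒ T_C = T_H·(COP_HP − 1)/COP_HP = 296.15 × (17.3 − 1)/17.3 = 279 K.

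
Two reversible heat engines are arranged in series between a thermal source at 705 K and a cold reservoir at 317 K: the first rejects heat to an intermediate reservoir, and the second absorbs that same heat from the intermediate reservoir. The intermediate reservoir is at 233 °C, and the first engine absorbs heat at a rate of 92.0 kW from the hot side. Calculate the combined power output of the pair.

Two reversible stages in series are equivalent to a single Carnot engine between T_H and T_C, so η_total = 1 − T_C/T_H = 1 − 317.00/705.00 = 0.5504.
W_total = η_total · Q_H = 0.5504 × 92.0 = 50.6 kW.

Ẇ_total ≈ 50.6 kW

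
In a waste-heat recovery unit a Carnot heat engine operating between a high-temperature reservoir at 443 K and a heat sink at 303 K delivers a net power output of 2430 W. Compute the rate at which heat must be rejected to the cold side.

Q̇_C ≈ 5260 W

Carnot efficiency: η = 1 − T_C/T_H = 1 − 303.00/443.00 = 0.3160.
Since Q_C/Q_H = T_C/T_H and Q_H = W/η, Q_C = W·T_C/(T_H − T_C) = 2430 × 303.00/140.00 = 5260 W.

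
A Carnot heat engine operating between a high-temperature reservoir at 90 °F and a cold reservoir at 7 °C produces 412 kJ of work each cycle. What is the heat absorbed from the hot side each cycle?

T_H = 90 °F → (90 − 32) × 5/9 = 32.22 °C = 305.37 K.
T_C = 7 °C → 7 + 273.15 = 280.15 K.
Since the cycle is reversible, η = 1 − T_C/T_H = 1 − 280.15/305.37 = 0.0826.
Q_H = W/η = 412/0.0826 = 4990 kJ.

Q_H ≈ 4990 kJ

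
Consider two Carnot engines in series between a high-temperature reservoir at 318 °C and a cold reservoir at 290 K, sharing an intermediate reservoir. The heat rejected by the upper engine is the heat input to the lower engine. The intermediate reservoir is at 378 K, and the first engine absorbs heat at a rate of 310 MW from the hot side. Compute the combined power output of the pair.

T_H = 318 °C → 318 + 273.15 = 591.15 K.
Two reversible stages in series are equivalent to a single Carnot engine between T_H and T_C, so η_total = 1 − T_C/T_H = 1 − 290.00/591.15 = 0.5094.
W_total = η_total · Q_H = 0.5094 × 310 = 157.9 MW.

Ẇ_total ≈ 157.9 MW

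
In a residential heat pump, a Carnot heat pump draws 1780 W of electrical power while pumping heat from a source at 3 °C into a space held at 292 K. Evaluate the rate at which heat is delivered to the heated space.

T_C = 3 °C → 3 + 273.15 = 276.15 K.
The Carnot heat-pump COP is COP_HP = T_H/(T_H − T_C) = 292.00/15.85 = 18.4227.
Q_H = COP_HP · W = 18.4227 × 1780 = 32790 W.

Q̇_H ≈ 32790 W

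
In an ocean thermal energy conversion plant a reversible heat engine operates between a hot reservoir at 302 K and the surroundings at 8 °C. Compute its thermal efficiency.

η ≈ 0.0690

T_C = 8 °C → 8 + 273.15 = 281.15 K.
For a reversible engine, η = 1 − T_C/T_H = 1 − 281.15/302.00 = 0.0690.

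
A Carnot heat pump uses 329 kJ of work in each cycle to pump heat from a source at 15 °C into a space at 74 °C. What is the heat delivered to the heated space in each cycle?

Q_H ≈ 1940 kJ

T_H = 74 °C → 74 + 273.15 = 347.15 K.
T_C = 15 °C → 15 + 273.15 = 288.15 K.
For a reversible heat pump, COP_HP = T_H/(T_H − T_C) = 347.15/59.00 = 5.8839.
Q_H = COP_HP · W = 5.8839 × 329 = 1940 kJ.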